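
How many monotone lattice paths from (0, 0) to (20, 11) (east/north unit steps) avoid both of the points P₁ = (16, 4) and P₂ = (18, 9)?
Number of paths = 55562985

Inclusion–exclusion. Total paths: C(31, 20) = 84672315. Through P₁: C(20, 16)·C(11, 4) = 1598850. Through P₂: C(27, 18)·C(4, 2) = 28120950. Since P₁ is strictly southwest of P₂, a monotone path through both must visit P₁ then P₂; paths through both = C(20, 16)·C(7, 2)·C(4, 2) = 610470. Avoid both = 84672315 − 1598850 − 28120950 + 610470 = 55562985.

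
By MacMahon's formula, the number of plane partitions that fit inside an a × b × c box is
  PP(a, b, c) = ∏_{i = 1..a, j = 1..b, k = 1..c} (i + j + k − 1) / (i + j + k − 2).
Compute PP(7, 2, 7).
PP(7, 2, 7) = 2760615

Evaluate the triple product over i = 1..7, j = 1..2, k = 1..7. The factors are (2/1) · (3/2) · (4/3) · (5/4) · (6/5) · (7/6) · (8/7) · (3/2) · … (98 factors total). The numerators and denominators telescope so the product is an integer; carrying out the multiplication exactly gives PP(7, 2, 7) = 2760615.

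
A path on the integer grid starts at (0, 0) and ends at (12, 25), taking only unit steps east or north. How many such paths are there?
Number of paths = 1852482996

A monotone lattice path from (0, 0) to (12, 25) consists of 12 east steps and 25 north steps in some order, so it is determined by which 12 of the 37 steps are east. The count is C(37, 12) = 1852482996.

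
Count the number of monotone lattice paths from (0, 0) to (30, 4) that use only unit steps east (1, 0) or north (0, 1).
Number of paths = 46376

A monotone lattice path from (0, 0) to (30, 4) consists of 30 east steps and 4 north steps in some order, so it is determined by which 30 of the 34 steps are east. The count is C(34, 30) = 46376.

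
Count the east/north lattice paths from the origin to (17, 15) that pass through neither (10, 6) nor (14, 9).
Number of paths = 429010760

Inclusion–exclusion. Total paths: C(32, 17) = 565722720. Through P₁: C(16, 10)·C(16, 7) = 91611520. Through P₂: C(23, 14)·C(9, 3) = 68643960. Since P₁ is strictly southwest of P₂, a monotone path through both must visit P₁ then P₂; paths through both = C(16, 10)·C(7, 4)·C(9, 3) = 23543520. Avoid both = 565722720 − 91611520 − 68643960 + 23543520 = 429010760.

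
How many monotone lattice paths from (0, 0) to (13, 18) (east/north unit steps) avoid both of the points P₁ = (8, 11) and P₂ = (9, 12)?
Number of paths = 116411271

Inclusion–exclusion. Total paths: C(31, 13) = 206253075. Through P₁: C(19, 8)·C(12, 5) = 59860944. Through P₂: C(21, 9)·C(10, 4) = 61725300. Since P₁ is strictly southwest of P₂, a monotone path through both must visit P₁ then P₂; paths through both = C(19, 8)·C(2, 1)·C(10, 4) = 31744440. Avoid both = 206253075 − 59860944 − 61725300 + 31744440 = 116411271.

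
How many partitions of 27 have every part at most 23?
p(27, parts ≤ 23) = 3003

Use the recurrence p(n, m) = p(n, m−1) + p(n−m, m): either the largest part is < m (count p(n, m−1)) or the largest part is exactly m (remove one copy of m, count p(n−m, m)). With p(0, ·) = 1 this gives p(27, parts ≤ 23) = 3003. (By conjugating Young diagrams, this also counts partitions of 27 into at most 23 parts.)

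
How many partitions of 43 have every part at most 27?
p(43, parts ≤ 27) = 62577

Use the recurrence p(n, m) = p(n, m−1) + p(n−m, m): either the largest part is < m (count p(n, m−1)) or the largest part is exactly m (remove one copy of m, count p(n−m, m)). With p(0, ·) = 1 this gives p(43, parts ≤ 27) = 62577. (By conjugating Young diagrams, this also counts partitions of 43 into at most 27 parts.)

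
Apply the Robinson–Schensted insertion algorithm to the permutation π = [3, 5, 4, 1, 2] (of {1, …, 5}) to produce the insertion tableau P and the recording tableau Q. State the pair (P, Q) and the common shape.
P = [1, 2] / [3, 4] / [5];  Q = [1, 2] / [3, 5] / [4];  common shape = (2, 2, 1)

Row-insert the values π_1, π_2, … into P one at a time, bumping the leftmost entry strictly greater than the inserted value down to the next row. The recording tableau Q records, in position (i, j), the step at which that cell was added to P.
  Insert 3 (step 1): P = [3];  Q = [1]
  Insert 5 (step 2): P = [3, 5];  Q = [1, 2]
  Insert 4 (step 3): P = [3, 4] / [5];  Q = [1, 2] / [3]
  Insert 1 (step 4): P = [1, 4] / [3] / [5];  Q = [1, 2] / [3] / [4]
  Insert 2 (step 5): P = [1, 2] / [3, 4] / [5];  Q = [1, 2] / [3, 5] / [4]
Final shape: (2, 2, 1).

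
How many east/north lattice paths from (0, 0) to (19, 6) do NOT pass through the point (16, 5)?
Number of paths = 95704

Total paths from (0, 0) to (19, 6): C(25, 19) = 177100. Paths through (16, 5): (paths (0, 0) → (16, 5)) × (paths (16, 5) → (19, 6)) = C(21, 16) · C(4, 3) = 20349 · 4 = 81396. Avoidance count = 177100 − 81396 = 95704.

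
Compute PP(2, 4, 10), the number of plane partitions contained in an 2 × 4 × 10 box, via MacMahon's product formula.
PP(2, 4, 10) = 273273

Evaluate the triple product over i = 1..2, j = 1..4, k = 1..10. The factors are (2/1) · (3/2) · (4/3) · (5/4) · (6/5) · (7/6) · (8/7) · (9/8) · … (80 factors total). The numerators and denominators telescope so the product is an integer; carrying out the multiplication exactly gives PP(2, 4, 10) = 273273.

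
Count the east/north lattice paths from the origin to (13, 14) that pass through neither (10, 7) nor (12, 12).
Number of paths = 10837296

Inclusion–exclusion. Total paths: C(27, 13) = 20058300. Through P₁: C(17, 10)·C(10, 3) = 2333760. Through P₂: C(24, 12)·C(3, 1) = 8112468. Since P₁ is strictly southwest of P₂, a monotone path through both must visit P₁ then P₂; paths through both = C(17, 10)·C(7, 2)·C(3, 1) = 1225224. Avoid both = 20058300 − 2333760 − 8112468 + 1225224 = 10837296.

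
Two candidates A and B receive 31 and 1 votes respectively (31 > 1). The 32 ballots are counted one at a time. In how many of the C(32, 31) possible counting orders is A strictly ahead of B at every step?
Strict-lead orderings = 30

Total orderings of the 32 votes with 31 for A: C(32, 31) = 32. By the Bertrand ballot formula (Cycle Lemma / reflection principle), the number of orderings in which A is strictly ahead of B throughout is (p − q)/(p + q) · C(p + q, p) = (31 − 1)/(31 + 1) · 32 = 30.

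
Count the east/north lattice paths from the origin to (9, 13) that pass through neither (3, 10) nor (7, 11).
Number of paths = 291032

Inclusion–exclusion. Total paths: C(22, 9) = 497420. Through P₁: C(13, 3)·C(9, 6) = 24024. Through P₂: C(18, 7)·C(4, 2) = 190944. Since P₁ is strictly southwest of P₂, a monotone path through both must visit P₁ then P₂; paths through both = C(13, 3)·C(5, 4)·C(4, 2) = 8580. Avoid both = 497420 − 24024 − 190944 + 8580 = 291032.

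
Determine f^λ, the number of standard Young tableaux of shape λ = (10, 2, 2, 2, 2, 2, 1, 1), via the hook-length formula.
# SYT of shape (10, 2, 2, 2, 2, 2, 1, 1) = 72625410

Hook-length formula: f^λ = n! / Π hook(c), product over all cells c of the Young diagram. For λ = (10, 2, 2, 2, 2, 2, 1, 1), n = 22 boxes. Hook lengths by row (left-to-right, top-to-bottom): [17, 14, 8, 7, 6, 5, 4, 3, 2, 1]; [8, 5]; [7, 4]; [6, 3]; [5, 2]; [4, 1]; [2]; [1]. Product of hooks = 15476686848000. So f^λ = 22! / 15476686848000 = 1124000727777607680000 / 15476686848000 = 72625410.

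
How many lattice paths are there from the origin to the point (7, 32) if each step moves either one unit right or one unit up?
Number of paths = 15380937

A monotone lattice path from (0, 0) to (7, 32) consists of 7 east steps and 32 north steps in some order, so it is determined by which 7 of the 39 steps are east. The count is C(39, 7) = 15380937.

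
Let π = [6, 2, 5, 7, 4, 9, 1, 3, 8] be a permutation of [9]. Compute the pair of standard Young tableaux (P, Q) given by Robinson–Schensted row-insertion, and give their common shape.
P = [1, 3, 7, 8] / [2, 4, 9] / [5] / [6];  Q = [1, 3, 4, 6] / [2, 8, 9] / [5] / [7];  common shape = (4, 3, 1, 1)

Row-insert the values π_1, π_2, … into P one at a time, bumping the leftmost entry strictly greater than the inserted value down to the next row. The recording tableau Q records, in position (i, j), the step at which that cell was added to P.
  Insert 6 (step 1): P = [6];  Q = [1]
  Insert 2 (step 2): P = [2] / [6];  Q = [1] / [2]
  Insert 5 (step 3): P = [2, 5] / [6];  Q = [1, 3] / [2]
  Insert 7 (step 4): P = [2, 5, 7] / [6];  Q = [1, 3, 4] / [2]
  Insert 4 (step 5): P = [2, 4, 7] / [5] / [6];  Q = [1, 3, 4] / [2] / [5]
  Insert 9 (step 6): P = [2, 4, 7, 9] / [5] / [6];  Q = [1, 3, 4, 6] / [2] / [5]
  Insert 1 (step 7): P = [1, 4, 7, 9] / [2] / [5] / [6];  Q = [1, 3, 4, 6] / [2] / [5] / [7]
  Insert 3 (step 8): P = [1, 3, 7, 9] / [2, 4] / [5] / [6];  Q = [1, 3, 4, 6] / [2, 8] / [5] / [7]
  Insert 8 (step 9): P = [1, 3, 7, 8] / [2, 4, 9] / [5] / [6];  Q = [1, 3, 4, 6] / [2, 8, 9] / [5] / [7]
Final shape: (4, 3, 1, 1).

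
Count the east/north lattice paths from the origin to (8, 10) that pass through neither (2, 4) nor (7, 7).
Number of paths = 19530

Inclusion–exclusion. Total paths: C(18, 8) = 43758. Through P₁: C(6, 2)·C(12, 6) = 13860. Through P₂: C(14, 7)·C(4, 1) = 13728. Since P₁ is strictly southwest of P₂, a monotone path through both must visit P₁ then P₂; paths through both = C(6, 2)·C(8, 5)·C(4, 1) = 3360. Avoid both = 43758 − 13860 − 13728 + 3360 = 19530.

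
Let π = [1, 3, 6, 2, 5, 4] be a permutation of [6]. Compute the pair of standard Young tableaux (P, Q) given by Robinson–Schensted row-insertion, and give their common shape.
P = [1, 2, 4] / [3, 5] / [6];  Q = [1, 2, 3] / [4, 5] / [6];  common shape = (3, 2, 1)

Row-insert the values π_1, π_2, … into P one at a time, bumping the leftmost entry strictly greater than the inserted value down to the next row. The recording tableau Q records, in position (i, j), the step at which that cell was added to P.
  Insert 1 (step 1): P = [1];  Q = [1]
  Insert 3 (step 2): P = [1, 3];  Q = [1, 2]
  Insert 6 (step 3): P = [1, 3, 6];  Q = [1, 2, 3]
  Insert 2 (step 4): P = [1, 2, 6] / [3];  Q = [1, 2, 3] / [4]
  Insert 5 (step 5): P = [1, 2, 5] / [3, 6];  Q = [1, 2, 3] / [4, 5]
  Insert 4 (step 6): P = [1, 2, 4] / [3, 5] / [6];  Q = [1, 2, 3] / [4, 5] / [6]
Final shape: (3, 2, 1).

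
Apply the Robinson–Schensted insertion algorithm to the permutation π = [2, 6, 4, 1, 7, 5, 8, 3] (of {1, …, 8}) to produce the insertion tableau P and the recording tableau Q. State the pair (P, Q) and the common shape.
P = [1, 3, 5, 8] / [2, 4] / [6, 7];  Q = [1, 2, 5, 7] / [3, 6] / [4, 8];  common shape = (4, 2, 2)

Row-insert the values π_1, π_2, … into P one at a time, bumping the leftmost entry strictly greater than the inserted value down to the next row. The recording tableau Q records, in position (i, j), the step at which that cell was added to P.
  Insert 2 (step 1): P = [2];  Q = [1]
  Insert 6 (step 2): P = [2, 6];  Q = [1, 2]
  Insert 4 (step 3): P = [2, 4] / [6];  Q = [1, 2] / [3]
  Insert 1 (step 4): P = [1, 4] / [2] / [6];  Q = [1, 2] / [3] / [4]
  Insert 7 (step 5): P = [1, 4, 7] / [2] / [6];  Q = [1, 2, 5] / [3] / [4]
  Insert 5 (step 6): P = [1, 4, 5] / [2, 7] / [6];  Q = [1, 2, 5] / [3, 6] / [4]
  Insert 8 (step 7): P = [1, 4, 5, 8] / [2, 7] / [6];  Q = [1, 2, 5, 7] / [3, 6] / [4]
  Insert 3 (step 8): P = [1, 3, 5, 8] / [2, 4] / [6, 7];  Q = [1, 2, 5, 7] / [3, 6] / [4, 8]
Final shape: (4, 2, 2).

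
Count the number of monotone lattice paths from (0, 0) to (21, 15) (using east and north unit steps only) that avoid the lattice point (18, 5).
Number of paths = 5558278946

Total paths from (0, 0) to (21, 15): C(36, 21) = 5567902560. Paths through (18, 5): (paths (0, 0) → (18, 5)) × (paths (18, 5) → (21, 15)) = C(23, 18) · C(13, 3) = 33649 · 286 = 9623614. Avoidance count = 5567902560 − 9623614 = 5558278946.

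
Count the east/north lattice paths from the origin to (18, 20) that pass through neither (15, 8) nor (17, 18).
Number of paths = 19839286962

Inclusion–exclusion. Total paths: C(38, 18) = 33578000610. Through P₁: C(23, 15)·C(15, 3) = 223092870. Through P₂: C(35, 17)·C(3, 1) = 13612702950. Since P₁ is strictly southwest of P₂, a monotone path through both must visit P₁ then P₂; paths through both = C(23, 15)·C(12, 2)·C(3, 1) = 97082172. Avoid both = 33578000610 − 223092870 − 13612702950 + 97082172 = 19839286962.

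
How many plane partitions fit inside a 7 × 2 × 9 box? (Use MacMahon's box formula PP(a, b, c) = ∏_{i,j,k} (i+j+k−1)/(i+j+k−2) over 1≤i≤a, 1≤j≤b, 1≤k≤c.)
PP(7, 2, 9) = 27810640

Evaluate the triple product over i = 1..7, j = 1..2, k = 1..9. The factors are (2/1) · (3/2) · (4/3) · (5/4) · (6/5) · (7/6) · (8/7) · (9/8) · … (126 factors total). The numerators and denominators telescope so the product is an integer; carrying out the multiplication exactly gives PP(7, 2, 9) = 27810640.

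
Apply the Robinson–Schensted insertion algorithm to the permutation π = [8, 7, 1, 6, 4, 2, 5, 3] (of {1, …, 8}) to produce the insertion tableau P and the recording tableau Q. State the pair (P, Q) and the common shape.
P = [1, 2, 3] / [4, 5] / [6] / [7] / [8];  Q = [1, 4, 7] / [2, 8] / [3] / [5] / [6];  common shape = (3, 2, 1, 1, 1)

Row-insert the values π_1, π_2, … into P one at a time, bumping the leftmost entry strictly greater than the inserted value down to the next row. The recording tableau Q records, in position (i, j), the step at which that cell was added to P.
  Insert 8 (step 1): P = [8];  Q = [1]
  Insert 7 (step 2): P = [7] / [8];  Q = [1] / [2]
  Insert 1 (step 3): P = [1] / [7] / [8];  Q = [1] / [2] / [3]
  Insert 6 (step 4): P = [1, 6] / [7] / [8];  Q = [1, 4] / [2] / [3]
  Insert 4 (step 5): P = [1, 4] / [6] / [7] / [8];  Q = [1, 4] / [2] / [3] / [5]
  Insert 2 (step 6): P = [1, 2] / [4] / [6] / [7] / [8];  Q = [1, 4] / [2] / [3] / [5] / [6]
  Insert 5 (step 7): P = [1, 2, 5] / [4] / [6] / [7] / [8];  Q = [1, 4, 7] / [2] / [3] / [5] / [6]
  Insert 3 (step 8): P = [1, 2, 3] / [4, 5] / [6] / [7] / [8];  Q = [1, 4, 7] / [2, 8] / [3] / [5] / [6]
Final shape: (3, 2, 1, 1, 1).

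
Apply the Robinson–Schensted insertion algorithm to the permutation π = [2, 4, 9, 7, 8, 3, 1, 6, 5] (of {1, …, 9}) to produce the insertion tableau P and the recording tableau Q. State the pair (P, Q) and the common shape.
P = [1, 3, 5, 8] / [2, 6] / [4, 7] / [9];  Q = [1, 2, 3, 5] / [4, 8] / [6, 9] / [7];  common shape = (4, 2, 2, 1)

Row-insert the values π_1, π_2, … into P one at a time, bumping the leftmost entry strictly greater than the inserted value down to the next row. The recording tableau Q records, in position (i, j), the step at which that cell was added to P.
  Insert 2 (step 1): P = [2];  Q = [1]
  Insert 4 (step 2): P = [2, 4];  Q = [1, 2]
  Insert 9 (step 3): P = [2, 4, 9];  Q = [1, 2, 3]
  Insert 7 (step 4): P = [2, 4, 7] / [9];  Q = [1, 2, 3] / [4]
  Insert 8 (step 5): P = [2, 4, 7, 8] / [9];  Q = [1, 2, 3, 5] / [4]
  Insert 3 (step 6): P = [2, 3, 7, 8] / [4] / [9];  Q = [1, 2, 3, 5] / [4] / [6]
  Insert 1 (step 7): P = [1, 3, 7, 8] / [2] / [4] / [9];  Q = [1, 2, 3, 5] / [4] / [6] / [7]
  Insert 6 (step 8): P = [1, 3, 6, 8] / [2, 7] / [4] / [9];  Q = [1, 2, 3, 5] / [4, 8] / [6] / [7]
  Insert 5 (step 9): P = [1, 3, 5, 8] / [2, 6] / [4, 7] / [9];  Q = [1, 2, 3, 5] / [4, 8] / [6, 9] / [7]
Final shape: (4, 2, 2, 1).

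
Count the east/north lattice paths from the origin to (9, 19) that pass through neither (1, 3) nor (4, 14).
Number of paths = 3560808

Inclusion–exclusion. Total paths: C(28, 9) = 6906900. Through P₁: C(4, 1)·C(24, 8) = 2941884. Through P₂: C(18, 4)·C(10, 5) = 771120. Since P₁ is strictly southwest of P₂, a monotone path through both must visit P₁ then P₂; paths through both = C(4, 1)·C(14, 3)·C(10, 5) = 366912. Avoid both = 6906900 − 2941884 − 771120 + 366912 = 3560808.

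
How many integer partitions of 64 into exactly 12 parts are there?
p(64, 12 parts) = 126560

Partitions of n into exactly k parts are in bijection with partitions of n − k into at most k parts (subtract 1 from each part). So p(64, exactly 12) = p(52, parts ≤ 12). Computing via the recurrence p(m, j) = p(m, j−1) + p(m−j, j) gives 126560.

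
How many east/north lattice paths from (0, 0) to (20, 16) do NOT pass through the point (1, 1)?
Number of paths = 3595937070

Total paths from (0, 0) to (20, 16): C(36, 20) = 7307872110. Paths through (1, 1): (paths (0, 0) → (1, 1)) × (paths (1, 1) → (20, 16)) = C(2, 1) · C(34, 19) = 2 · 1855967520 = 3711935040. Avoidance count = 7307872110 − 3711935040 = 3595937070.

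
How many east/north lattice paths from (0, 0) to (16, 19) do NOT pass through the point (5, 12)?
Number of paths = 3863002038

Total paths from (0, 0) to (16, 19): C(35, 16) = 4059928950. Paths through (5, 12): (paths (0, 0) → (5, 12)) × (paths (5, 12) → (16, 19)) = C(17, 5) · C(18, 11) = 6188 · 31824 = 196926912. Avoidance count = 4059928950 − 196926912 = 3863002038.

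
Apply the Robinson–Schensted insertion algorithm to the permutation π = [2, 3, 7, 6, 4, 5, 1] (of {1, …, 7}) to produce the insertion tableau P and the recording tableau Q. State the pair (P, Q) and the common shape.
P = [1, 3, 4, 5] / [2] / [6] / [7];  Q = [1, 2, 3, 6] / [4] / [5] / [7];  common shape = (4, 1, 1, 1)

Row-insert the values π_1, π_2, … into P one at a time, bumping the leftmost entry strictly greater than the inserted value down to the next row. The recording tableau Q records, in position (i, j), the step at which that cell was added to P.
  Insert 2 (step 1): P = [2];  Q = [1]
  Insert 3 (step 2): P = [2, 3];  Q = [1, 2]
  Insert 7 (step 3): P = [2, 3, 7];  Q = [1, 2, 3]
  Insert 6 (step 4): P = [2, 3, 6] / [7];  Q = [1, 2, 3] / [4]
  Insert 4 (step 5): P = [2, 3, 4] / [6] / [7];  Q = [1, 2, 3] / [4] / [5]
  Insert 5 (step 6): P = [2, 3, 4, 5] / [6] / [7];  Q = [1, 2, 3, 6] / [4] / [5]
  Insert 1 (step 7): P = [1, 3, 4, 5] / [2] / [6] / [7];  Q = [1, 2, 3, 6] / [4] / [5] / [7]
Final shape: (4, 1, 1, 1).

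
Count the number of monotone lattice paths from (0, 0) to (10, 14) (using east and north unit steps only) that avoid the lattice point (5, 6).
Number of paths = 1366662

Total paths from (0, 0) to (10, 14): C(24, 10) = 1961256. Paths through (5, 6): (paths (0, 0) → (5, 6)) × (paths (5, 6) → (10, 14)) = C(11, 5) · C(13, 5) = 462 · 1287 = 594594. Avoidance count = 1961256 − 594594 = 1366662.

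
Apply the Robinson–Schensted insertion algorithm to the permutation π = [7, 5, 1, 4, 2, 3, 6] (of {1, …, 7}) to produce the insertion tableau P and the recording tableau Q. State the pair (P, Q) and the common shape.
P = [1, 2, 3, 6] / [4] / [5] / [7];  Q = [1, 4, 6, 7] / [2] / [3] / [5];  common shape = (4, 1, 1, 1)

Row-insert the values π_1, π_2, … into P one at a time, bumping the leftmost entry strictly greater than the inserted value down to the next row. The recording tableau Q records, in position (i, j), the step at which that cell was added to P.
  Insert 7 (step 1): P = [7];  Q = [1]
  Insert 5 (step 2): P = [5] / [7];  Q = [1] / [2]
  Insert 1 (step 3): P = [1] / [5] / [7];  Q = [1] / [2] / [3]
  Insert 4 (step 4): P = [1, 4] / [5] / [7];  Q = [1, 4] / [2] / [3]
  Insert 2 (step 5): P = [1, 2] / [4] / [5] / [7];  Q = [1, 4] / [2] / [3] / [5]
  Insert 3 (step 6): P = [1, 2, 3] / [4] / [5] / [7];  Q = [1, 4, 6] / [2] / [3] / [5]
  Insert 6 (step 7): P = [1, 2, 3, 6] / [4] / [5] / [7];  Q = [1, 4, 6, 7] / [2] / [3] / [5]
Final shape: (4, 1, 1, 1).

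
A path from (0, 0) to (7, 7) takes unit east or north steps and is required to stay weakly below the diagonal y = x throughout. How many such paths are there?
Number of paths = 429

By the reflection principle (André's argument), the number of monotone paths to (7, 7) with n ≤ m that never go above y = x is C(14, 7) − C(14, 8) = 3432 − 3003 = 429.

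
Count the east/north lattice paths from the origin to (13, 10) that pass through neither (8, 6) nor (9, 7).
Number of paths = 575498

Inclusion–exclusion. Total paths: C(23, 13) = 1144066. Through P₁: C(14, 8)·C(9, 5) = 378378. Through P₂: C(16, 9)·C(7, 4) = 400400. Since P₁ is strictly southwest of P₂, a monotone path through both must visit P₁ then P₂; paths through both = C(14, 8)·C(2, 1)·C(7, 4) = 210210. Avoid both = 1144066 − 378378 − 400400 + 210210 = 575498.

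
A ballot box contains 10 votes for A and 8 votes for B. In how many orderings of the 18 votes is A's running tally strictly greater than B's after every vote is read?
Strict-lead orderings = 4862

Total orderings of the 18 votes with 10 for A: C(18, 10) = 43758. By the Bertrand ballot formula (Cycle Lemma / reflection principle), the number of orderings in which A is strictly ahead of B throughout is (p − q)/(p + q) · C(p + q, p) = (10 − 8)/(10 + 8) · 43758 = 4862.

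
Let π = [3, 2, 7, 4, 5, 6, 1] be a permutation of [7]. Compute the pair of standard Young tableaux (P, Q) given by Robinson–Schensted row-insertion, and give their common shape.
P = [1, 4, 5, 6] / [2, 7] / [3];  Q = [1, 3, 5, 6] / [2, 4] / [7];  common shape = (4, 2, 1)

Row-insert the values π_1, π_2, … into P one at a time, bumping the leftmost entry strictly greater than the inserted value down to the next row. The recording tableau Q records, in position (i, j), the step at which that cell was added to P.
  Insert 3 (step 1): P = [3];  Q = [1]
  Insert 2 (step 2): P = [2] / [3];  Q = [1] / [2]
  Insert 7 (step 3): P = [2, 7] / [3];  Q = [1, 3] / [2]
  Insert 4 (step 4): P = [2, 4] / [3, 7];  Q = [1, 3] / [2, 4]
  Insert 5 (step 5): P = [2, 4, 5] / [3, 7];  Q = [1, 3, 5] / [2, 4]
  Insert 6 (step 6): P = [2, 4, 5, 6] / [3, 7];  Q = [1, 3, 5, 6] / [2, 4]
  Insert 1 (step 7): P = [1, 4, 5, 6] / [2, 7] / [3];  Q = [1, 3, 5, 6] / [2, 4] / [7]
Final shape: (4, 2, 1).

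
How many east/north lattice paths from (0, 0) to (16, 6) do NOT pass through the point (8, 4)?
Number of paths = 52338

Total paths from (0, 0) to (16, 6): C(22, 16) = 74613. Paths through (8, 4): (paths (0, 0) → (8, 4)) × (paths (8, 4) → (16, 6)) = C(12, 8) · C(10, 8) = 495 · 45 = 22275. Avoidance count = 74613 − 22275 = 52338.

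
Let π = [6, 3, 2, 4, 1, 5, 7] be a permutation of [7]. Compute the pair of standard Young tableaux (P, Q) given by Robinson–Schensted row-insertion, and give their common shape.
P = [1, 4, 5, 7] / [2] / [3] / [6];  Q = [1, 4, 6, 7] / [2] / [3] / [5];  common shape = (4, 1, 1, 1)

Row-insert the values π_1, π_2, … into P one at a time, bumping the leftmost entry strictly greater than the inserted value down to the next row. The recording tableau Q records, in position (i, j), the step at which that cell was added to P.
  Insert 6 (step 1): P = [6];  Q = [1]
  Insert 3 (step 2): P = [3] / [6];  Q = [1] / [2]
  Insert 2 (step 3): P = [2] / [3] / [6];  Q = [1] / [2] / [3]
  Insert 4 (step 4): P = [2, 4] / [3] / [6];  Q = [1, 4] / [2] / [3]
  Insert 1 (step 5): P = [1, 4] / [2] / [3] / [6];  Q = [1, 4] / [2] / [3] / [5]
  Insert 5 (step 6): P = [1, 4, 5] / [2] / [3] / [6];  Q = [1, 4, 6] / [2] / [3] / [5]
  Insert 7 (step 7): P = [1, 4, 5, 7] / [2] / [3] / [6];  Q = [1, 4, 6, 7] / [2] / [3] / [5]
Final shape: (4, 1, 1, 1).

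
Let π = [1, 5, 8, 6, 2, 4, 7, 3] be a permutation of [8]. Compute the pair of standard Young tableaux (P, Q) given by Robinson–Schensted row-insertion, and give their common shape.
P = [1, 2, 3, 7] / [4, 6] / [5] / [8];  Q = [1, 2, 3, 7] / [4, 6] / [5] / [8];  common shape = (4, 2, 1, 1)

Row-insert the values π_1, π_2, … into P one at a time, bumping the leftmost entry strictly greater than the inserted value down to the next row. The recording tableau Q records, in position (i, j), the step at which that cell was added to P.
  Insert 1 (step 1): P = [1];  Q = [1]
  Insert 5 (step 2): P = [1, 5];  Q = [1, 2]
  Insert 8 (step 3): P = [1, 5, 8];  Q = [1, 2, 3]
  Insert 6 (step 4): P = [1, 5, 6] / [8];  Q = [1, 2, 3] / [4]
  Insert 2 (step 5): P = [1, 2, 6] / [5] / [8];  Q = [1, 2, 3] / [4] / [5]
  Insert 4 (step 6): P = [1, 2, 4] / [5, 6] / [8];  Q = [1, 2, 3] / [4, 6] / [5]
  Insert 7 (step 7): P = [1, 2, 4, 7] / [5, 6] / [8];  Q = [1, 2, 3, 7] / [4, 6] / [5]
  Insert 3 (step 8): P = [1, 2, 3, 7] / [4, 6] / [5] / [8];  Q = [1, 2, 3, 7] / [4, 6] / [5] / [8]
Final shape: (4, 2, 1, 1).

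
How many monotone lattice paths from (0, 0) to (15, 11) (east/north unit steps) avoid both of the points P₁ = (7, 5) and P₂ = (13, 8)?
Number of paths = 3978164

Inclusion–exclusion. Total paths: C(26, 15) = 7726160. Through P₁: C(12, 7)·C(14, 8) = 2378376. Through P₂: C(21, 13)·C(5, 2) = 2034900. Since P₁ is strictly southwest of P₂, a monotone path through both must visit P₁ then P₂; paths through both = C(12, 7)·C(9, 6)·C(5, 2) = 665280. Avoid both = 7726160 − 2378376 − 2034900 + 665280 = 3978164.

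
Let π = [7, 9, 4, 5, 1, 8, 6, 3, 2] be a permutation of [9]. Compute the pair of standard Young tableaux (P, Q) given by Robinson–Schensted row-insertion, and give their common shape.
P = [1, 2, 6] / [3, 5] / [4, 8] / [7] / [9];  Q = [1, 2, 6] / [3, 4] / [5, 7] / [8] / [9];  common shape = (3, 2, 2, 1, 1)

Row-insert the values π_1, π_2, … into P one at a time, bumping the leftmost entry strictly greater than the inserted value down to the next row. The recording tableau Q records, in position (i, j), the step at which that cell was added to P.
  Insert 7 (step 1): P = [7];  Q = [1]
  Insert 9 (step 2): P = [7, 9];  Q = [1, 2]
  Insert 4 (step 3): P = [4, 9] / [7];  Q = [1, 2] / [3]
  Insert 5 (step 4): P = [4, 5] / [7, 9];  Q = [1, 2] / [3, 4]
  Insert 1 (step 5): P = [1, 5] / [4, 9] / [7];  Q = [1, 2] / [3, 4] / [5]
  Insert 8 (step 6): P = [1, 5, 8] / [4, 9] / [7];  Q = [1, 2, 6] / [3, 4] / [5]
  Insert 6 (step 7): P = [1, 5, 6] / [4, 8] / [7, 9];  Q = [1, 2, 6] / [3, 4] / [5, 7]
  Insert 3 (step 8): P = [1, 3, 6] / [4, 5] / [7, 8] / [9];  Q = [1, 2, 6] / [3, 4] / [5, 7] / [8]
  Insert 2 (step 9): P = [1, 2, 6] / [3, 5] / [4, 8] / [7] / [9];  Q = [1, 2, 6] / [3, 4] / [5, 7] / [8] / [9]
Final shape: (3, 2, 2, 1, 1).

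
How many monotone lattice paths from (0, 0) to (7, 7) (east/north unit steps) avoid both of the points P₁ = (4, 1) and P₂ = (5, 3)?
Number of paths = 2397

Inclusion–exclusion. Total paths: C(14, 7) = 3432. Through P₁: C(5, 4)·C(9, 3) = 420. Through P₂: C(8, 5)·C(6, 2) = 840. Since P₁ is strictly southwest of P₂, a monotone path through both must visit P₁ then P₂; paths through both = C(5, 4)·C(3, 1)·C(6, 2) = 225. Avoid both = 3432 − 420 − 840 + 225 = 2397.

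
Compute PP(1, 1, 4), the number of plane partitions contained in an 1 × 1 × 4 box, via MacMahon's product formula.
PP(1, 1, 4) = 5

Evaluate the triple product over i = 1..1, j = 1..1, k = 1..4. The factors are (2/1) · (3/2) · (4/3) · (5/4). The numerators and denominators telescope so the product is an integer; carrying out the multiplication exactly gives PP(1, 1, 4) = 5.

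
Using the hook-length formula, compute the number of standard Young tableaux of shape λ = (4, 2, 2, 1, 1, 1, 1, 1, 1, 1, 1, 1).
# SYT of shape (4, 2, 2, 1, 1, 1, 1, 1, 1, 1, 1, 1) = 24752

Hook-length formula: f^λ = n! / Π hook(c), product over all cells c of the Young diagram. For λ = (4, 2, 2, 1, 1, 1, 1, 1, 1, 1, 1, 1), n = 17 boxes. Hook lengths by row (left-to-right, top-to-bottom): [15, 5, 2, 1]; [12, 2]; [11, 1]; [9]; [8]; [7]; [6]; [5]; [4]; [3]; [2]; [1]. Product of hooks = 14370048000. So f^λ = 17! / 14370048000 = 355687428096000 / 14370048000 = 24752.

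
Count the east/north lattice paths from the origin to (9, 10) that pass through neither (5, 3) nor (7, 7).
Number of paths = 47978

Inclusion–exclusion. Total paths: C(19, 9) = 92378. Through P₁: C(8, 5)·C(11, 4) = 18480. Through P₂: C(14, 7)·C(5, 2) = 34320. Since P₁ is strictly southwest of P₂, a monotone path through both must visit P₁ then P₂; paths through both = C(8, 5)·C(6, 2)·C(5, 2) = 8400. Avoid both = 92378 − 18480 − 34320 + 8400 = 47978.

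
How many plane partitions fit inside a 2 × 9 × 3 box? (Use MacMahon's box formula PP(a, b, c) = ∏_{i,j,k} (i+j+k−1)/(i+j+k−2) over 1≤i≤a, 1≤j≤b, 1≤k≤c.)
PP(2, 9, 3) = 15730

Evaluate the triple product over i = 1..2, j = 1..9, k = 1..3. The factors are (2/1) · (3/2) · (4/3) · (3/2) · (4/3) · (5/4) · (4/3) · (5/4) · … (54 factors total). The numerators and denominators telescope so the product is an integer; carrying out the multiplication exactly gives PP(2, 9, 3) = 15730.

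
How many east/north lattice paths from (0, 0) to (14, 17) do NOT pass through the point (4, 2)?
Number of paths = 216151125

Total paths from (0, 0) to (14, 17): C(31, 14) = 265182525. Paths through (4, 2): (paths (0, 0) → (4, 2)) × (paths (4, 2) → (14, 17)) = C(6, 4) · C(25, 10) = 15 · 3268760 = 49031400. Avoidance count = 265182525 − 49031400 = 216151125.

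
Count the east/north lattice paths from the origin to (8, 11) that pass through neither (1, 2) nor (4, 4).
Number of paths = 28062

Inclusion–exclusion. Total paths: C(19, 8) = 75582. Through P₁: C(3, 1)·C(16, 7) = 34320. Through P₂: C(8, 4)·C(11, 4) = 23100. Since P₁ is strictly southwest of P₂, a monotone path through both must visit P₁ then P₂; paths through both = C(3, 1)·C(5, 3)·C(11, 4) = 9900. Avoid both = 75582 − 34320 − 23100 + 9900 = 28062.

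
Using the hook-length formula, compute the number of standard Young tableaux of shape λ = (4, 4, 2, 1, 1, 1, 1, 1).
# SYT of shape (4, 4, 2, 1, 1, 1, 1, 1) = 58968

Hook-length formula: f^λ = n! / Π hook(c), product over all cells c of the Young diagram. For λ = (4, 4, 2, 1, 1, 1, 1, 1), n = 15 boxes. Hook lengths by row (left-to-right, top-to-bottom): [11, 5, 3, 2]; [10, 4, 2, 1]; [7, 1]; [5]; [4]; [3]; [2]; [1]. Product of hooks = 22176000. So f^λ = 15! / 22176000 = 1307674368000 / 22176000 = 58968.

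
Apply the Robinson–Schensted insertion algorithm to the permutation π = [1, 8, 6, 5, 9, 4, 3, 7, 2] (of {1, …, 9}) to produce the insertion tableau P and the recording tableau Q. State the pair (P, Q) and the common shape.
P = [1, 2, 7] / [3, 9] / [4] / [5] / [6] / [8];  Q = [1, 2, 5] / [3, 8] / [4] / [6] / [7] / [9];  common shape = (3, 2, 1, 1, 1, 1)

Row-insert the values π_1, π_2, … into P one at a time, bumping the leftmost entry strictly greater than the inserted value down to the next row. The recording tableau Q records, in position (i, j), the step at which that cell was added to P.
  Insert 1 (step 1): P = [1];  Q = [1]
  Insert 8 (step 2): P = [1, 8];  Q = [1, 2]
  Insert 6 (step 3): P = [1, 6] / [8];  Q = [1, 2] / [3]
  Insert 5 (step 4): P = [1, 5] / [6] / [8];  Q = [1, 2] / [3] / [4]
  Insert 9 (step 5): P = [1, 5, 9] / [6] / [8];  Q = [1, 2, 5] / [3] / [4]
  Insert 4 (step 6): P = [1, 4, 9] / [5] / [6] / [8];  Q = [1, 2, 5] / [3] / [4] / [6]
  Insert 3 (step 7): P = [1, 3, 9] / [4] / [5] / [6] / [8];  Q = [1, 2, 5] / [3] / [4] / [6] / [7]
  Insert 7 (step 8): P = [1, 3, 7] / [4, 9] / [5] / [6] / [8];  Q = [1, 2, 5] / [3, 8] / [4] / [6] / [7]
  Insert 2 (step 9): P = [1, 2, 7] / [3, 9] / [4] / [5] / [6] / [8];  Q = [1, 2, 5] / [3, 8] / [4] / [6] / [7] / [9]
Final shape: (3, 2, 1, 1, 1, 1).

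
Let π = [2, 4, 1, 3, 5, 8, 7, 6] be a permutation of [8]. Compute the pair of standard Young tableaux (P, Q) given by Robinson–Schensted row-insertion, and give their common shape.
P = [1, 3, 5, 6] / [2, 4, 7] / [8];  Q = [1, 2, 5, 6] / [3, 4, 7] / [8];  common shape = (4, 3, 1)

Row-insert the values π_1, π_2, … into P one at a time, bumping the leftmost entry strictly greater than the inserted value down to the next row. The recording tableau Q records, in position (i, j), the step at which that cell was added to P.
  Insert 2 (step 1): P = [2];  Q = [1]
  Insert 4 (step 2): P = [2, 4];  Q = [1, 2]
  Insert 1 (step 3): P = [1, 4] / [2];  Q = [1, 2] / [3]
  Insert 3 (step 4): P = [1, 3] / [2, 4];  Q = [1, 2] / [3, 4]
  Insert 5 (step 5): P = [1, 3, 5] / [2, 4];  Q = [1, 2, 5] / [3, 4]
  Insert 8 (step 6): P = [1, 3, 5, 8] / [2, 4];  Q = [1, 2, 5, 6] / [3, 4]
  Insert 7 (step 7): P = [1, 3, 5, 7] / [2, 4, 8];  Q = [1, 2, 5, 6] / [3, 4, 7]
  Insert 6 (step 8): P = [1, 3, 5, 6] / [2, 4, 7] / [8];  Q = [1, 2, 5, 6] / [3, 4, 7] / [8]
Final shape: (4, 3, 1).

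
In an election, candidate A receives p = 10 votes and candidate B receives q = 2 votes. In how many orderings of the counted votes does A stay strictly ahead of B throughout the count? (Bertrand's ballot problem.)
Strict-lead orderings = 44

Total orderings of the 12 votes with 10 for A: C(12, 10) = 66. By the Bertrand ballot formula (Cycle Lemma / reflection principle), the number of orderings in which A is strictly ahead of B throughout is (p − q)/(p + q) · C(p + q, p) = (10 − 2)/(10 + 2) · 66 = 44.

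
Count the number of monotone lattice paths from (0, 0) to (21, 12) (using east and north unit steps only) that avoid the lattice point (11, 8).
Number of paths = 279159738

Total paths from (0, 0) to (21, 12): C(33, 21) = 354817320. Paths through (11, 8): (paths (0, 0) → (11, 8)) × (paths (11, 8) → (21, 12)) = C(19, 11) · C(14, 10) = 75582 · 1001 = 75657582. Avoidance count = 354817320 − 75657582 = 279159738.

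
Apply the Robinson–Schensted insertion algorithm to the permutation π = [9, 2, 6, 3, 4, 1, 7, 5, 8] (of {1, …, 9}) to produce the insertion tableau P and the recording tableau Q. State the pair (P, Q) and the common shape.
P = [1, 3, 4, 5, 8] / [2, 7] / [6] / [9];  Q = [1, 3, 5, 7, 9] / [2, 8] / [4] / [6];  common shape = (5, 2, 1, 1)

Row-insert the values π_1, π_2, … into P one at a time, bumping the leftmost entry strictly greater than the inserted value down to the next row. The recording tableau Q records, in position (i, j), the step at which that cell was added to P.
  Insert 9 (step 1): P = [9];  Q = [1]
  Insert 2 (step 2): P = [2] / [9];  Q = [1] / [2]
  Insert 6 (step 3): P = [2, 6] / [9];  Q = [1, 3] / [2]
  Insert 3 (step 4): P = [2, 3] / [6] / [9];  Q = [1, 3] / [2] / [4]
  Insert 4 (step 5): P = [2, 3, 4] / [6] / [9];  Q = [1, 3, 5] / [2] / [4]
  Insert 1 (step 6): P = [1, 3, 4] / [2] / [6] / [9];  Q = [1, 3, 5] / [2] / [4] / [6]
  Insert 7 (step 7): P = [1, 3, 4, 7] / [2] / [6] / [9];  Q = [1, 3, 5, 7] / [2] / [4] / [6]
  Insert 5 (step 8): P = [1, 3, 4, 5] / [2, 7] / [6] / [9];  Q = [1, 3, 5, 7] / [2, 8] / [4] / [6]
  Insert 8 (step 9): P = [1, 3, 4, 5, 8] / [2, 7] / [6] / [9];  Q = [1, 3, 5, 7, 9] / [2, 8] / [4] / [6]
Final shape: (5, 2, 1, 1).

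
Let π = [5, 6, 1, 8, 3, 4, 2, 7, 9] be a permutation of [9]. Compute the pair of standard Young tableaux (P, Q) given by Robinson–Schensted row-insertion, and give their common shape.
P = [1, 2, 4, 7, 9] / [3, 6, 8] / [5];  Q = [1, 2, 4, 8, 9] / [3, 5, 6] / [7];  common shape = (5, 3, 1)

Row-insert the values π_1, π_2, … into P one at a time, bumping the leftmost entry strictly greater than the inserted value down to the next row. The recording tableau Q records, in position (i, j), the step at which that cell was added to P.
  Insert 5 (step 1): P = [5];  Q = [1]
  Insert 6 (step 2): P = [5, 6];  Q = [1, 2]
  Insert 1 (step 3): P = [1, 6] / [5];  Q = [1, 2] / [3]
  Insert 8 (step 4): P = [1, 6, 8] / [5];  Q = [1, 2, 4] / [3]
  Insert 3 (step 5): P = [1, 3, 8] / [5, 6];  Q = [1, 2, 4] / [3, 5]
  Insert 4 (step 6): P = [1, 3, 4] / [5, 6, 8];  Q = [1, 2, 4] / [3, 5, 6]
  Insert 2 (step 7): P = [1, 2, 4] / [3, 6, 8] / [5];  Q = [1, 2, 4] / [3, 5, 6] / [7]
  Insert 7 (step 8): P = [1, 2, 4, 7] / [3, 6, 8] / [5];  Q = [1, 2, 4, 8] / [3, 5, 6] / [7]
  Insert 9 (step 9): P = [1, 2, 4, 7, 9] / [3, 6, 8] / [5];  Q = [1, 2, 4, 8, 9] / [3, 5, 6] / [7]
Final shape: (5, 3, 1).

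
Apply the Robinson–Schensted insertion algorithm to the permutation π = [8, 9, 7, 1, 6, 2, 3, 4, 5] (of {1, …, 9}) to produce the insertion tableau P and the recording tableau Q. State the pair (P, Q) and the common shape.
P = [1, 2, 3, 4, 5] / [6, 9] / [7] / [8];  Q = [1, 2, 7, 8, 9] / [3, 5] / [4] / [6];  common shape = (5, 2, 1, 1)

Row-insert the values π_1, π_2, … into P one at a time, bumping the leftmost entry strictly greater than the inserted value down to the next row. The recording tableau Q records, in position (i, j), the step at which that cell was added to P.
  Insert 8 (step 1): P = [8];  Q = [1]
  Insert 9 (step 2): P = [8, 9];  Q = [1, 2]
  Insert 7 (step 3): P = [7, 9] / [8];  Q = [1, 2] / [3]
  Insert 1 (step 4): P = [1, 9] / [7] / [8];  Q = [1, 2] / [3] / [4]
  Insert 6 (step 5): P = [1, 6] / [7, 9] / [8];  Q = [1, 2] / [3, 5] / [4]
  Insert 2 (step 6): P = [1, 2] / [6, 9] / [7] / [8];  Q = [1, 2] / [3, 5] / [4] / [6]
  Insert 3 (step 7): P = [1, 2, 3] / [6, 9] / [7] / [8];  Q = [1, 2, 7] / [3, 5] / [4] / [6]
  Insert 4 (step 8): P = [1, 2, 3, 4] / [6, 9] / [7] / [8];  Q = [1, 2, 7, 8] / [3, 5] / [4] / [6]
  Insert 5 (step 9): P = [1, 2, 3, 4, 5] / [6, 9] / [7] / [8];  Q = [1, 2, 7, 8, 9] / [3, 5] / [4] / [6]
Final shape: (5, 2, 1, 1).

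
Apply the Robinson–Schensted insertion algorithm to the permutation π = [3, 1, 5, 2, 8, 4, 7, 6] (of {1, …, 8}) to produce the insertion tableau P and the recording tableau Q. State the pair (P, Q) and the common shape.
P = [1, 2, 4, 6] / [3, 5, 7] / [8];  Q = [1, 3, 5, 7] / [2, 4, 6] / [8];  common shape = (4, 3, 1)

Row-insert the values π_1, π_2, … into P one at a time, bumping the leftmost entry strictly greater than the inserted value down to the next row. The recording tableau Q records, in position (i, j), the step at which that cell was added to P.
  Insert 3 (step 1): P = [3];  Q = [1]
  Insert 1 (step 2): P = [1] / [3];  Q = [1] / [2]
  Insert 5 (step 3): P = [1, 5] / [3];  Q = [1, 3] / [2]
  Insert 2 (step 4): P = [1, 2] / [3, 5];  Q = [1, 3] / [2, 4]
  Insert 8 (step 5): P = [1, 2, 8] / [3, 5];  Q = [1, 3, 5] / [2, 4]
  Insert 4 (step 6): P = [1, 2, 4] / [3, 5, 8];  Q = [1, 3, 5] / [2, 4, 6]
  Insert 7 (step 7): P = [1, 2, 4, 7] / [3, 5, 8];  Q = [1, 3, 5, 7] / [2, 4, 6]
  Insert 6 (step 8): P = [1, 2, 4, 6] / [3, 5, 7] / [8];  Q = [1, 3, 5, 7] / [2, 4, 6] / [8]
Final shape: (4, 3, 1).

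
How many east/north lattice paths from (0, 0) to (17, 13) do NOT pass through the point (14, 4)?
Number of paths = 119086650

Total paths from (0, 0) to (17, 13): C(30, 17) = 119759850. Paths through (14, 4): (paths (0, 0) → (14, 4)) × (paths (14, 4) → (17, 13)) = C(18, 14) · C(12, 3) = 3060 · 220 = 673200. Avoidance count = 119759850 − 673200 = 119086650.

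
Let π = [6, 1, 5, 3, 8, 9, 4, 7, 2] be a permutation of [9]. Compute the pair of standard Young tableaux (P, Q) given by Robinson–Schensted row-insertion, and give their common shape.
P = [1, 2, 4, 7] / [3, 8, 9] / [5] / [6];  Q = [1, 3, 5, 6] / [2, 7, 8] / [4] / [9];  common shape = (4, 3, 1, 1)

Row-insert the values π_1, π_2, … into P one at a time, bumping the leftmost entry strictly greater than the inserted value down to the next row. The recording tableau Q records, in position (i, j), the step at which that cell was added to P.
  Insert 6 (step 1): P = [6];  Q = [1]
  Insert 1 (step 2): P = [1] / [6];  Q = [1] / [2]
  Insert 5 (step 3): P = [1, 5] / [6];  Q = [1, 3] / [2]
  Insert 3 (step 4): P = [1, 3] / [5] / [6];  Q = [1, 3] / [2] / [4]
  Insert 8 (step 5): P = [1, 3, 8] / [5] / [6];  Q = [1, 3, 5] / [2] / [4]
  Insert 9 (step 6): P = [1, 3, 8, 9] / [5] / [6];  Q = [1, 3, 5, 6] / [2] / [4]
  Insert 4 (step 7): P = [1, 3, 4, 9] / [5, 8] / [6];  Q = [1, 3, 5, 6] / [2, 7] / [4]
  Insert 7 (step 8): P = [1, 3, 4, 7] / [5, 8, 9] / [6];  Q = [1, 3, 5, 6] / [2, 7, 8] / [4]
  Insert 2 (step 9): P = [1, 2, 4, 7] / [3, 8, 9] / [5] / [6];  Q = [1, 3, 5, 6] / [2, 7, 8] / [4] / [9]
Final shape: (4, 3, 1, 1).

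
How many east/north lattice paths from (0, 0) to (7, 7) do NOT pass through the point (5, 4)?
Number of paths = 2172

Total paths from (0, 0) to (7, 7): C(14, 7) = 3432. Paths through (5, 4): (paths (0, 0) → (5, 4)) × (paths (5, 4) → (7, 7)) = C(9, 5) · C(5, 2) = 126 · 10 = 1260. Avoidance count = 3432 − 1260 = 2172.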